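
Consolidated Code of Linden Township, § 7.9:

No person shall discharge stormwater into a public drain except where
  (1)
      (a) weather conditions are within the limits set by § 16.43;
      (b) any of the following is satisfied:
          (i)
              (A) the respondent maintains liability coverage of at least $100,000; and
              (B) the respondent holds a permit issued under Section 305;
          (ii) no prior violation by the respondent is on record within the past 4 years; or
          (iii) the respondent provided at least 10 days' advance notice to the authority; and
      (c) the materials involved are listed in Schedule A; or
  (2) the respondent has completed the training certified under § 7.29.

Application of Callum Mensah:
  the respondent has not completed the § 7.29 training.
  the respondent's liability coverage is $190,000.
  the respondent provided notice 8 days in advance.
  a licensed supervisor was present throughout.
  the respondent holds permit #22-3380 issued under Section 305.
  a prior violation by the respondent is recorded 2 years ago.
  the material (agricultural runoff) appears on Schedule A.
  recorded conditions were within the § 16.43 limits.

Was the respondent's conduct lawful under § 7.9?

Yes — lawful.

(a) weather ok — holds.
(A) coverage ≥ $100,000 — met.
(B) holds permit — satisfied.
So (i) is satisfied (T AND T).
(ii) no prior violation — fails.
(iii) ≥10 days' notice — not satisfied.
(b) = T OR F OR F = true.
(c) Schedule A material — holds.
So (1) is satisfied (T AND T AND T).
(2) training certified — not satisfied.
Overall: T OR F → true.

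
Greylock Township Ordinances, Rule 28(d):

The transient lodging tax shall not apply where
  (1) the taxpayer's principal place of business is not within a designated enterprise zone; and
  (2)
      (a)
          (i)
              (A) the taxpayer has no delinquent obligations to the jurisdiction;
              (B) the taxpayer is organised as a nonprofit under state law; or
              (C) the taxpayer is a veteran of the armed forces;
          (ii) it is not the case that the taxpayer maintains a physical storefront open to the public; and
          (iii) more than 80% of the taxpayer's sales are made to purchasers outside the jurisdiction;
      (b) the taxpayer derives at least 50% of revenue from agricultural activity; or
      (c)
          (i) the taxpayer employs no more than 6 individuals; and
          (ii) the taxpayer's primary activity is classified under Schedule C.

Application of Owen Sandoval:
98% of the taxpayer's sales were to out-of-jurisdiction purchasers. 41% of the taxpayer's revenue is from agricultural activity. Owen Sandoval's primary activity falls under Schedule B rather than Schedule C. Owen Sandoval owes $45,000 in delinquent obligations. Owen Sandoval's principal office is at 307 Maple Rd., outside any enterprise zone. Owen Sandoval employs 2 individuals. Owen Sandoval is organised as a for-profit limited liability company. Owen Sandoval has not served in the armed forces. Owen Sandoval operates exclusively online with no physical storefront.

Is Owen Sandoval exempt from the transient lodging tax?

No — not exempt.

(1) not (in enterprise zone) — met.
(A) no delinquency — fails.
(B) nonprofit — not met.
(C) veteran — not satisfied.
(i) = F OR F OR F = false.
(ii) not (has storefront) — satisfied.
(iii) >80% out-of-jur. sales — holds.
So (a) is not satisfied (F AND T AND T).
(b) ≥50% agricultural — not met.
(i) ≤ 6 employees — met.
(ii) Schedule C activity — fails.
(c) = T AND F = false.
So (2) is not satisfied (F OR F OR F).
Overall = T AND F = false.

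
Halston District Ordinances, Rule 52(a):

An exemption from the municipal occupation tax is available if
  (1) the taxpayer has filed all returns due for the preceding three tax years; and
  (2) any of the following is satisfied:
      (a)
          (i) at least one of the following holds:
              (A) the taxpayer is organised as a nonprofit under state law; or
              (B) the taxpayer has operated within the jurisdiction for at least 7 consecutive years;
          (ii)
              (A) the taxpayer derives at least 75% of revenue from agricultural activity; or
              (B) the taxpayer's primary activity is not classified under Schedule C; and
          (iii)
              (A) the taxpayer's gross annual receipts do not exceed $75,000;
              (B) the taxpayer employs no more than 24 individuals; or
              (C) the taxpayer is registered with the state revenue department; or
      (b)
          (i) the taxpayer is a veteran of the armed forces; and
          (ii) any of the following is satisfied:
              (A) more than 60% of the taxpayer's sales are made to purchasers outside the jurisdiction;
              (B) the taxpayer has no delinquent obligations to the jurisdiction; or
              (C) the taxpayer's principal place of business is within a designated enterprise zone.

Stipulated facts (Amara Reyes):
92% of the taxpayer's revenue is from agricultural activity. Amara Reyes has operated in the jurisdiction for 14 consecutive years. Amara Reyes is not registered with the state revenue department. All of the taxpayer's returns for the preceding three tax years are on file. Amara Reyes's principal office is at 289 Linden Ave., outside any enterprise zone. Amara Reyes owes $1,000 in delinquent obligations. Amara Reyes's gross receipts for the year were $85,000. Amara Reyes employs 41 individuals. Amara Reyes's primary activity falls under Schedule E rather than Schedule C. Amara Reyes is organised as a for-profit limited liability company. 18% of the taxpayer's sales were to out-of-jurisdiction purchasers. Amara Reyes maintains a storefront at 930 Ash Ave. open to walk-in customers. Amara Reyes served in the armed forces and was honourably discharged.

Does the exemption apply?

(1) returns current — holds.
(A) nonprofit — not satisfied.
(B) ≥ 7 yrs in jurisdiction — holds.
(i) = F OR T = true.
(A) ≥75% agricultural — satisfied.
(B) not (Schedule C activity) — satisfied.
(ii) = T OR T = true.
(A) receipts ≤ $75,000 — not met.
(B) ≤ 24 employees — not met.
(C) state-registered — not satisfied.
(iii) = F OR F OR F = false.
So (a) is not satisfied (T AND T AND F).
(i) veteran — holds.
(A) >60% out-of-jur. sales — not met.
(B) no delinquency — not met.
(C) in enterprise zone — not satisfied.
So (ii) is not satisfied (F OR F OR F).
(b) = T AND F = false.
So (2) is not satisfied (F OR F).
Overall = T AND F = false.

No — not exempt.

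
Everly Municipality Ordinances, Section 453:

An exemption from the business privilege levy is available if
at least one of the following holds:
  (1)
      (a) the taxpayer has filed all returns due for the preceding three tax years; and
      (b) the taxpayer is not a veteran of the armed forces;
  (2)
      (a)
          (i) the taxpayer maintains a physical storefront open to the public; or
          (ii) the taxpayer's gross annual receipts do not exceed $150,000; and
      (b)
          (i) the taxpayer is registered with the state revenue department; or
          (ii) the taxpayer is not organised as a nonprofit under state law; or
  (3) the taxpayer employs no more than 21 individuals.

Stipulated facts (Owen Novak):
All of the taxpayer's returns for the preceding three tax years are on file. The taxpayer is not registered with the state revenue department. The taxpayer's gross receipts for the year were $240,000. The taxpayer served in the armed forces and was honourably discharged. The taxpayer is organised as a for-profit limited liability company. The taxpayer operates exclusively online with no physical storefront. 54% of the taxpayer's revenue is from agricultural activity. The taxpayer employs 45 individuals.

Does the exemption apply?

(a) returns current — satisfied.
(b) not (veteran) — not met.
(1): T AND F → false.
(i) has storefront — not satisfied.
(ii) receipts ≤ $150,000 — not satisfied.
(a) = F OR F = false.
(i) state-registered — fails.
(ii) not (nonprofit) — holds.
(b) = F OR T = true.
(2): F AND T → false.
(3) ≤ 21 employees — not met.
Overall: F OR F OR F → false.

No — not exempt.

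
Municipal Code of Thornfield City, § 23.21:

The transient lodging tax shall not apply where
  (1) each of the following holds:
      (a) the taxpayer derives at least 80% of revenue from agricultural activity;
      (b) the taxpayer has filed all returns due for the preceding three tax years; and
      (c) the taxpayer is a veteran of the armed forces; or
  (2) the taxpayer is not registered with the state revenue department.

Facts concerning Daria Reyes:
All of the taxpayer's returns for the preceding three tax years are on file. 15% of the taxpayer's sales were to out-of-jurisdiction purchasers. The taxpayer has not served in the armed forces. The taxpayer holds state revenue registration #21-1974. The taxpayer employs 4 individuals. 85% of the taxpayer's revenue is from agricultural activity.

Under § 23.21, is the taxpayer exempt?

No — not exempt.

(a) ≥80% agricultural — holds.
(b) returns current — satisfied.
(c) veteran — not satisfied.
So (1) is not satisfied (T AND T AND F).
(2) not (state-registered) — not met.
Overall = F OR F = false.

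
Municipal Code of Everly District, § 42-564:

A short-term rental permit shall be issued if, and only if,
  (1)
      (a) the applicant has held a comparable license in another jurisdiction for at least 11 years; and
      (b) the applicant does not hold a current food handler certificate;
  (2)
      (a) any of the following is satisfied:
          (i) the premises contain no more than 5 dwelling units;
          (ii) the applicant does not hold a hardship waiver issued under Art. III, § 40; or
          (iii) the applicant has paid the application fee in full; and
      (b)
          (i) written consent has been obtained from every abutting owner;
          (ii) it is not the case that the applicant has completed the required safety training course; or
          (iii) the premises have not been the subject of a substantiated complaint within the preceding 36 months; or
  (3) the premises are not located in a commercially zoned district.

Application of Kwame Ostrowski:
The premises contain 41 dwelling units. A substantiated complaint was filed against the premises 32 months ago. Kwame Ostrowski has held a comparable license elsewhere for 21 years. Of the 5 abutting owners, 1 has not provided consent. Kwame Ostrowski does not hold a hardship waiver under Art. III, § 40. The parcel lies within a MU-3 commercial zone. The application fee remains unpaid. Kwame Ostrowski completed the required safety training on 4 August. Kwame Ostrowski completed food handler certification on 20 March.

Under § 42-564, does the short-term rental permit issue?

No — denied.

(a) prior license ≥ 11 yr — holds.
(b) not (food handler cert.) — not met.
(1): T AND F → false.
(i) ≤ 5 units — not satisfied.
(ii) not (hardship waiver) — holds.
(iii) fee paid — fails.
So (a) is satisfied (F OR T OR F).
(i) all abutters consent — not satisfied.
(ii) not (safety training) — not met.
(iii) no complaint in 36 mo. — fails.
So (b) is not satisfied (F OR F OR F).
(2): T AND F → false.
(3) not (commercially zoned) — not met.
Overall: F OR F OR F → false.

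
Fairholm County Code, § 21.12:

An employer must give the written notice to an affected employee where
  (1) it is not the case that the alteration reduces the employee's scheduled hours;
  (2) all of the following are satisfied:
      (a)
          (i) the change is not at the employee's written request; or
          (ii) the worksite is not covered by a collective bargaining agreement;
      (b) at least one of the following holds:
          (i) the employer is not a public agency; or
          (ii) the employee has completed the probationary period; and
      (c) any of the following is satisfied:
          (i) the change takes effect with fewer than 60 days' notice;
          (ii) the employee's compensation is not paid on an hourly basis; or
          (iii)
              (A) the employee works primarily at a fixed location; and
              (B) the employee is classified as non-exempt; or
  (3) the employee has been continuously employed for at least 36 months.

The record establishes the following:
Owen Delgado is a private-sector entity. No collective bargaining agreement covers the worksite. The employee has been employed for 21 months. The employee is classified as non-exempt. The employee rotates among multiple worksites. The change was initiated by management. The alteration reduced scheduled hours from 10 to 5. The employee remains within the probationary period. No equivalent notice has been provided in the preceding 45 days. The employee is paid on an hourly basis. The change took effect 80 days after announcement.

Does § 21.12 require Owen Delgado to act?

No — not required.

(1) not (hours reduced) — not met.
(i) not employee-requested — holds.
(ii) no CBA — met.
(a): T OR T → true.
(i) not (public agency) — met.
(ii) past probation — not met.
(b) = T OR F = true.
(i) < 60 days' notice — fails.
(ii) not (hourly-paid) — not satisfied.
(A) fixed location — not met.
(B) non-exempt — met.
(iii): F AND T → false.
So (c) is not satisfied (F OR F OR F).
(2) = T AND T AND F = false.
(3) tenure ≥ 36 mo. — fails.
Overall: F OR F OR F → false.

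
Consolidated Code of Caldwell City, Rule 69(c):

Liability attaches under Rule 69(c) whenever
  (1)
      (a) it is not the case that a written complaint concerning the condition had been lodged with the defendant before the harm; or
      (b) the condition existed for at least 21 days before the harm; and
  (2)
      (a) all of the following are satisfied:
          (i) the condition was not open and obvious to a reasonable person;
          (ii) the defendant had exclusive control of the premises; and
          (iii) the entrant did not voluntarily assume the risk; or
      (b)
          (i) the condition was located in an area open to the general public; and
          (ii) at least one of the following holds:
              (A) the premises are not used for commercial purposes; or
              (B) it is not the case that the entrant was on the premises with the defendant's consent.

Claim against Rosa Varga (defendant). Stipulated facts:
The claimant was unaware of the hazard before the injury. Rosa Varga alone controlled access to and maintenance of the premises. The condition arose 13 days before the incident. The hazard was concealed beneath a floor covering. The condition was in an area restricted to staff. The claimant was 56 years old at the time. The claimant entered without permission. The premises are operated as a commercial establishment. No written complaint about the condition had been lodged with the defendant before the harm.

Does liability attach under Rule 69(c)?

(a) not (complaint lodged) — satisfied.
(b) condition ≥21 days old — not met.
(1) = T OR F = true.
(i) not open/obvious — met.
(ii) exclusive control — holds.
(iii) no assumed risk — holds.
So (a) is satisfied (T AND T AND T).
(i) public area — not met.
(A) not (commercial use) — fails.
(B) not (consent to enter) — satisfied.
So (ii) is satisfied (F OR T).
(b) = F AND T = false.
So (2) is satisfied (T OR F).
So Overall is satisfied (T AND T).

Yes — liable.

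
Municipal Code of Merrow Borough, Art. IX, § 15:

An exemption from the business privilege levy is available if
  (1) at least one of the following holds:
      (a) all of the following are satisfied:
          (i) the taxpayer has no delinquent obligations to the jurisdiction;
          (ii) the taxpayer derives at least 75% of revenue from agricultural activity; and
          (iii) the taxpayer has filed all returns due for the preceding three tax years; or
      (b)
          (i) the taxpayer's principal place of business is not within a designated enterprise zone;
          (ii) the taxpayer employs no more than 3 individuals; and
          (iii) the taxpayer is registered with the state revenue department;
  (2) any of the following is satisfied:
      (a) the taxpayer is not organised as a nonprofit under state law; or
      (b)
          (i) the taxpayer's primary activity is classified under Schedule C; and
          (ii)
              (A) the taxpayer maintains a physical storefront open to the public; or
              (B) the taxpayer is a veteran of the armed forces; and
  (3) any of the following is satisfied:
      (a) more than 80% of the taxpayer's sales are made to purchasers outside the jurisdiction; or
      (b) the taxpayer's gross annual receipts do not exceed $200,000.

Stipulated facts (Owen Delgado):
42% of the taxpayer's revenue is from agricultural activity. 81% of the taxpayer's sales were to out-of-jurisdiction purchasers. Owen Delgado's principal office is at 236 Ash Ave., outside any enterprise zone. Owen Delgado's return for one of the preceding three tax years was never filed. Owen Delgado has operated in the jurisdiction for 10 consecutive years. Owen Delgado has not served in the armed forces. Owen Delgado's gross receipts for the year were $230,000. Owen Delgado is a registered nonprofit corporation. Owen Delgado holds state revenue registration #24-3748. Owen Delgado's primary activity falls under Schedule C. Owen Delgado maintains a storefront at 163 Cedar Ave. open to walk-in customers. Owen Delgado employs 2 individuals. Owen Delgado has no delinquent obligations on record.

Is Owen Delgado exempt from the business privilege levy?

Yes — exempt.

(i) no delinquency — holds.
(ii) ≥75% agricultural — fails.
(iii) returns current — not met.
(a) = T AND F AND F = false.
(i) not (in enterprise zone) — satisfied.
(ii) ≤ 3 employees — met.
(iii) state-registered — holds.
(b): T AND T AND T → true.
(1): F OR T → true.
(a) not (nonprofit) — not satisfied.
(i) Schedule C activity — met.
(A) has storefront — holds.
(B) veteran — not met.
So (ii) is satisfied (T OR F).
(b) = T AND T = true.
(2): F OR T → true.
(a) >80% out-of-jur. sales — met.
(b) receipts ≤ $200,000 — not met.
(3): T OR F → true.
Overall = T AND T AND T = true.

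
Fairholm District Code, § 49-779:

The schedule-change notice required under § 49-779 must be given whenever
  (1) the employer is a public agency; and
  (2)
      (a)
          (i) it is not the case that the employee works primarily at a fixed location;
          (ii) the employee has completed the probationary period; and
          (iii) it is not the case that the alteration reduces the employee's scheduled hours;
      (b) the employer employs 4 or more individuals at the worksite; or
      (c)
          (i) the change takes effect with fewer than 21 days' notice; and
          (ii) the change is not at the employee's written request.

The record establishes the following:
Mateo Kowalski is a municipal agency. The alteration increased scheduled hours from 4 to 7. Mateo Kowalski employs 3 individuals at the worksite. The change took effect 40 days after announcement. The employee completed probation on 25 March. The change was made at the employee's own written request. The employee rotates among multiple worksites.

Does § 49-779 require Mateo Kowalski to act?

Yes — required.

(1) public agency — met.
(i) not (fixed location) — met.
(ii) past probation — satisfied.
(iii) not (hours reduced) — met.
(a) = T AND T AND T = true.
(b) ≥ 4 at site — fails.
(i) < 21 days' notice — fails.
(ii) not employee-requested — not satisfied.
(c) = F AND F = false.
So (2) is satisfied (T OR F OR F).
Overall = T AND T = true.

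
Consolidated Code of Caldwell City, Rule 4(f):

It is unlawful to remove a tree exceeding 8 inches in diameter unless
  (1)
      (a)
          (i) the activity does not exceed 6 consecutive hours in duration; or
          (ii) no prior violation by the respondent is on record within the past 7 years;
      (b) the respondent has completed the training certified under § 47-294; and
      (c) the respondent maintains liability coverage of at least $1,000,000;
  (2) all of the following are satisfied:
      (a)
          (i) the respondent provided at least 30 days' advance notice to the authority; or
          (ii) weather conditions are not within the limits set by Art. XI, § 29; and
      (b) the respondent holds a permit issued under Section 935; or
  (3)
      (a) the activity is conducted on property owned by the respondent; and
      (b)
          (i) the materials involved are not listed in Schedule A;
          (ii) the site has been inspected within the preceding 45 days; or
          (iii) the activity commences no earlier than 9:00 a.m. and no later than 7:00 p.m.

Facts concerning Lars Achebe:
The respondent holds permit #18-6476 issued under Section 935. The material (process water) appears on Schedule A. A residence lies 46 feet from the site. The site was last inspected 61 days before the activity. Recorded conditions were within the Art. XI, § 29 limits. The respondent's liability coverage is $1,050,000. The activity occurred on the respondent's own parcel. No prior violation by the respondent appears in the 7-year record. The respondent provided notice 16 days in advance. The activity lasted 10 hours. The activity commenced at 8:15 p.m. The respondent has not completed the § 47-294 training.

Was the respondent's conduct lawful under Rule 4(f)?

No — unlawful.

(i) ≤ 6 hrs duration — not satisfied.
(ii) no prior violation — met.
(a): F OR T → true.
(b) training certified — not met.
(c) coverage ≥ $1,000,000 — satisfied.
(1): T AND F AND T → false.
(i) ≥30 days' notice — not satisfied.
(ii) not (weather ok) — fails.
(a) = F OR F = false.
(b) holds permit — holds.
So (2) is not satisfied (F AND T).
(a) own property — satisfied.
(i) not (Schedule A material) — fails.
(ii) site inspected — fails.
(iii) start within hours — not met.
So (b) is not satisfied (F OR F OR F).
So (3) is not satisfied (T AND F).
Overall: F OR F OR F → false.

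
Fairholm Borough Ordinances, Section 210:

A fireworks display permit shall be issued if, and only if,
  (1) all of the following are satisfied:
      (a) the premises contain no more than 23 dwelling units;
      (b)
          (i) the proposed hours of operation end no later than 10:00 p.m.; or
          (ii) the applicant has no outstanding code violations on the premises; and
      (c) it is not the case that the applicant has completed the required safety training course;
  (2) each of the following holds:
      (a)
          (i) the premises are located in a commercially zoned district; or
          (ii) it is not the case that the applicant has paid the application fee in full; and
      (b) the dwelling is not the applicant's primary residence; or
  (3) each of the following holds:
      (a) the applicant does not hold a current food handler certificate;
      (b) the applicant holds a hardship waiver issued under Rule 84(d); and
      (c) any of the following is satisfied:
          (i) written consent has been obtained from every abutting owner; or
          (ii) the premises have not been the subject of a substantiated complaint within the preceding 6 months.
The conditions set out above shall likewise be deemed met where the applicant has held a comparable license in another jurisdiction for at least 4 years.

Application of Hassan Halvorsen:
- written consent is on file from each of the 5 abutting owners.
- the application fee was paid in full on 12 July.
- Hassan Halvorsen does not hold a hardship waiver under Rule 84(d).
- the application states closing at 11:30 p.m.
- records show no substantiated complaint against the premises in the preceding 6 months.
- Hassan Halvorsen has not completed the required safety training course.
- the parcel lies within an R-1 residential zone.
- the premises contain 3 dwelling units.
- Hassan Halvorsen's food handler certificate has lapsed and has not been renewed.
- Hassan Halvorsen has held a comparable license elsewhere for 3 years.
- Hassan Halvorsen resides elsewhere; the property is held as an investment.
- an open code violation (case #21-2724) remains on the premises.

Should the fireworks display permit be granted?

(a) ≤ 23 units — met.
(i) closes by 10 p.m. — not satisfied.
(ii) no code violations — not satisfied.
So (b) is not satisfied (F OR F).
(c) not (safety training) — satisfied.
So (1) is not satisfied (T AND F AND T).
(i) commercially zoned — not satisfied.
(ii) not (fee paid) — fails.
(a): F OR F → false.
(b) not (primary residence) — holds.
(2) = F AND T = false.
(a) not (food handler cert.) — satisfied.
(b) hardship waiver — not met.
(i) all abutters consent — met.
(ii) no complaint in 6 mo. — met.
So (c) is satisfied (T OR T).
(3): T AND F AND T → false.
Overall = F OR F OR F = false.
Exception (prior license ≥ 4 yr) — not satisfied.
Result: main false OR exception false → false.

No — denied.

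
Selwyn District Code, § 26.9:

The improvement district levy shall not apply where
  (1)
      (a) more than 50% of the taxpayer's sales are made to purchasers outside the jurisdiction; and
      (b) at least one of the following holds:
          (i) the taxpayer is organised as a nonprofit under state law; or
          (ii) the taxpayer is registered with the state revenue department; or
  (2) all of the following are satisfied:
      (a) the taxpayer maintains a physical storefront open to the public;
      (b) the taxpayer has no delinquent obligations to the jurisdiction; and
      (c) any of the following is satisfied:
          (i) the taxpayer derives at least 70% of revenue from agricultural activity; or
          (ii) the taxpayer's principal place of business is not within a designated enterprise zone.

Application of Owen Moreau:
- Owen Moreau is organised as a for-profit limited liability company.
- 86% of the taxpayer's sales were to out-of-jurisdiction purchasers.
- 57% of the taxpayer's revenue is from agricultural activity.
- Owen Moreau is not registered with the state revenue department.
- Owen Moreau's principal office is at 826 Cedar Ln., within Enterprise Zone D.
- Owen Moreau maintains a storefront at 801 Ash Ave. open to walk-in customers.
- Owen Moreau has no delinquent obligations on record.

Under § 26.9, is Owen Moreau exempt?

(a) >50% out-of-jur. sales — holds.
(i) nonprofit — not satisfied.
(ii) state-registered — not met.
(b) = F OR F = false.
(1) = T AND F = false.
(a) has storefront — holds.
(b) no delinquency — met.
(i) ≥70% agricultural — not met.
(ii) not (in enterprise zone) — not met.
So (c) is not satisfied (F OR F).
(2) = T AND T AND F = false.
Overall: F OR F → false.

No — not exempt.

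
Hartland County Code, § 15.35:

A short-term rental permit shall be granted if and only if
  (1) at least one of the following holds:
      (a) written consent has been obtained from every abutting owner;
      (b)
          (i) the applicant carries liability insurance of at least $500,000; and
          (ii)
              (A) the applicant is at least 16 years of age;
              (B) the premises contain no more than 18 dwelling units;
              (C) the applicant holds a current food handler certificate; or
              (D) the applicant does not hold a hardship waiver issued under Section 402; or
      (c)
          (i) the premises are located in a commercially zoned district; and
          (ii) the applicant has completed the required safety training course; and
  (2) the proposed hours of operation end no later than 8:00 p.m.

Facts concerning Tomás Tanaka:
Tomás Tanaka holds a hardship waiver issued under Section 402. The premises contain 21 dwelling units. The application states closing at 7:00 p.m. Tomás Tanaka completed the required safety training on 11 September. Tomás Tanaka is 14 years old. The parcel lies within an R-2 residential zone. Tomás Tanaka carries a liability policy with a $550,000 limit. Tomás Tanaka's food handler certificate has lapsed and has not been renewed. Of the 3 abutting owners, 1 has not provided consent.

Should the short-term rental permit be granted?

(a) all abutters consent — fails.
(i) insurance ≥ $500,000 — holds.
(A) age ≥ 16 — not satisfied.
(B) ≤ 18 units — not met.
(C) food handler cert. — not satisfied.
(D) not (hardship waiver) — not met.
So (ii) is not satisfied (F OR F OR F OR F).
So (b) is not satisfied (T AND F).
(i) commercially zoned — fails.
(ii) safety training — met.
(c): F AND T → false.
So (1) is not satisfied (F OR F OR F).
(2) closes by 8 p.m. — met.
Overall = F AND T = false.

No — denied.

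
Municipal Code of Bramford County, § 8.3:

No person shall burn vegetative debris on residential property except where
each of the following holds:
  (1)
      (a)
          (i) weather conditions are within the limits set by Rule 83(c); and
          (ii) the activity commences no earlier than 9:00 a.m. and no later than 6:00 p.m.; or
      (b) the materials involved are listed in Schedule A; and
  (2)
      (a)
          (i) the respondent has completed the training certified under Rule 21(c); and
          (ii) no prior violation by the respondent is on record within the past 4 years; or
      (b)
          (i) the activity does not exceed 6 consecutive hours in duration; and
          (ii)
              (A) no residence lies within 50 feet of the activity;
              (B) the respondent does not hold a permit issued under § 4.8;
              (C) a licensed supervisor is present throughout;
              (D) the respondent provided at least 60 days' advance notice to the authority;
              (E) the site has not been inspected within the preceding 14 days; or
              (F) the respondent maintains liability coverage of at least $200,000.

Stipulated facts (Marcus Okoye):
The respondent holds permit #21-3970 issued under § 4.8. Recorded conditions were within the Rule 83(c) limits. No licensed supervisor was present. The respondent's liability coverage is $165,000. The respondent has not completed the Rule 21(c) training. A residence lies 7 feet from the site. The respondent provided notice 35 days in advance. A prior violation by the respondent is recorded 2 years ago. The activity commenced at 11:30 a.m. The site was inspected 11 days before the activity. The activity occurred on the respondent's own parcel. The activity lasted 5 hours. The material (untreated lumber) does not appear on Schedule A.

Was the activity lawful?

No — unlawful.

(i) weather ok — holds.
(ii) start within hours — holds.
(a): T AND T → true.
(b) Schedule A material — not met.
So (1) is satisfied (T OR F).
(i) training certified — not satisfied.
(ii) no prior violation — fails.
(a): F AND F → false.
(i) ≤ 6 hrs duration — holds.
(A) no residence in 50 ft — not satisfied.
(B) not (holds permit) — not satisfied.
(C) supervisor present — fails.
(D) ≥60 days' notice — fails.
(E) not (site inspected) — not met.
(F) coverage ≥ $200,000 — fails.
(ii): F OR F OR F OR F OR F OR F → false.
(b) = T AND F = false.
So (2) is not satisfied (F OR F).
Overall: T AND F → false.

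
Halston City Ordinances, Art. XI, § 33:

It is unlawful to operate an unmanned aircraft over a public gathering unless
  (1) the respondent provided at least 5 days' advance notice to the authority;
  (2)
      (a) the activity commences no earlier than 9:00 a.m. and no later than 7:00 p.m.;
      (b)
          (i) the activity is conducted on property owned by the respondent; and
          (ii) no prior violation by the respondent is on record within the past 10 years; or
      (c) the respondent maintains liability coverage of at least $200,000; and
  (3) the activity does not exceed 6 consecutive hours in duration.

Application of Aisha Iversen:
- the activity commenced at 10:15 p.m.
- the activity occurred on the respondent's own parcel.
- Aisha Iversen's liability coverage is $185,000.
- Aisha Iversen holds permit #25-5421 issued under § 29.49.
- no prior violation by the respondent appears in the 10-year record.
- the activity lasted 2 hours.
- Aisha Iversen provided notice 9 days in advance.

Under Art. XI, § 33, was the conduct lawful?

Yes — lawful.

(1) ≥5 days' notice — holds.
(a) start within hours — fails.
(i) own property — met.
(ii) no prior violation — met.
So (b) is satisfied (T AND T).
(c) coverage ≥ $200,000 — fails.
So (2) is satisfied (F OR T OR F).
(3) ≤ 6 hrs duration — holds.
Overall = T AND T AND T = true.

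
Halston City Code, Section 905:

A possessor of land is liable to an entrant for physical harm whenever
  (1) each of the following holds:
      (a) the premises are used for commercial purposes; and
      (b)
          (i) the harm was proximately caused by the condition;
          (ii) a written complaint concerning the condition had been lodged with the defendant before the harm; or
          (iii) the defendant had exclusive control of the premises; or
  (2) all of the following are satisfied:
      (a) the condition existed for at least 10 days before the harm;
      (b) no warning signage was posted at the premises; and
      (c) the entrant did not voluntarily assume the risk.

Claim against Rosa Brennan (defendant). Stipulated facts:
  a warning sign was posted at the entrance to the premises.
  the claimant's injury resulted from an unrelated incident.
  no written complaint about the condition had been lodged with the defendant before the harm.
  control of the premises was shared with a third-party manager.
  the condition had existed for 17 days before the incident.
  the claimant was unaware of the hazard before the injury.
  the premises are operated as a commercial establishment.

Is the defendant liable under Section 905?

No — not liable.

(a) commercial use — satisfied.
(i) proximate cause — not met.
(ii) complaint lodged — not met.
(iii) exclusive control — not met.
So (b) is not satisfied (F OR F OR F).
(1) = T AND F = false.
(a) condition ≥10 days old — met.
(b) no signage posted — not met.
(c) no assumed risk — met.
(2): T AND F AND T → false.
Overall = F OR F = false.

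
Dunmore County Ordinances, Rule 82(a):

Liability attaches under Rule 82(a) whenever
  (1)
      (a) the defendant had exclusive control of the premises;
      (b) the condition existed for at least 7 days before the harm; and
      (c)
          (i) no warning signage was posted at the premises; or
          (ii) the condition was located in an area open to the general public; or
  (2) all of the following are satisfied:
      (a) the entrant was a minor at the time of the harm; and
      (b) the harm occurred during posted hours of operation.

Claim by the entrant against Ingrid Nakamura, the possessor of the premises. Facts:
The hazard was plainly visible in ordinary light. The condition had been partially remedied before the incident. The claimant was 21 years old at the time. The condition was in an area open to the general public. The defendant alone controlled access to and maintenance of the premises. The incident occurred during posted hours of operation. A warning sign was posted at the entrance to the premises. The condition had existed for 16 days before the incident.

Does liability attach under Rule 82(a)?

Yes — liable.

(a) exclusive control — holds.
(b) condition ≥7 days old — met.
(i) no signage posted — fails.
(ii) public area — met.
(c): F OR T → true.
(1) = T AND T AND T = true.
(a) entrant a minor — fails.
(b) during posted hours — holds.
(2): F AND T → false.
Overall = T OR F = true.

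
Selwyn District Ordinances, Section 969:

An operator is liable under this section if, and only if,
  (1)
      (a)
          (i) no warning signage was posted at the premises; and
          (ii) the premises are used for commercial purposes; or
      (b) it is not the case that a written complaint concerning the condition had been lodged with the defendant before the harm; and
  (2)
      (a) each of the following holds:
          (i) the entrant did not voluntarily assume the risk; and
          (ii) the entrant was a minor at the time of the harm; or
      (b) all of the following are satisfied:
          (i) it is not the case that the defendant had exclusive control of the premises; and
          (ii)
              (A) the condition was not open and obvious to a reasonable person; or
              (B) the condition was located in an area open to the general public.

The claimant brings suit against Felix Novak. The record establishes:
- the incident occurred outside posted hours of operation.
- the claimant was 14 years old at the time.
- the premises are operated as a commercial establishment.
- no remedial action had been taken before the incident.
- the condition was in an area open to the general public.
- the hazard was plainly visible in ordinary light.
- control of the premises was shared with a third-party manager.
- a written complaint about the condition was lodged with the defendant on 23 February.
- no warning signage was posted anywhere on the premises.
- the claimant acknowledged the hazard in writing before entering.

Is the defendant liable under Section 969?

(i) no signage posted — satisfied.
(ii) commercial use — met.
So (a) is satisfied (T AND T).
(b) not (complaint lodged) — fails.
(1) = T OR F = true.
(i) no assumed risk — not met.
(ii) entrant a minor — holds.
So (a) is not satisfied (F AND T).
(i) not (exclusive control) — holds.
(A) not open/obvious — fails.
(B) public area — holds.
(ii) = F OR T = true.
So (b) is satisfied (T AND T).
(2): F OR T → true.
Overall: T AND T → true.

Yes — liable.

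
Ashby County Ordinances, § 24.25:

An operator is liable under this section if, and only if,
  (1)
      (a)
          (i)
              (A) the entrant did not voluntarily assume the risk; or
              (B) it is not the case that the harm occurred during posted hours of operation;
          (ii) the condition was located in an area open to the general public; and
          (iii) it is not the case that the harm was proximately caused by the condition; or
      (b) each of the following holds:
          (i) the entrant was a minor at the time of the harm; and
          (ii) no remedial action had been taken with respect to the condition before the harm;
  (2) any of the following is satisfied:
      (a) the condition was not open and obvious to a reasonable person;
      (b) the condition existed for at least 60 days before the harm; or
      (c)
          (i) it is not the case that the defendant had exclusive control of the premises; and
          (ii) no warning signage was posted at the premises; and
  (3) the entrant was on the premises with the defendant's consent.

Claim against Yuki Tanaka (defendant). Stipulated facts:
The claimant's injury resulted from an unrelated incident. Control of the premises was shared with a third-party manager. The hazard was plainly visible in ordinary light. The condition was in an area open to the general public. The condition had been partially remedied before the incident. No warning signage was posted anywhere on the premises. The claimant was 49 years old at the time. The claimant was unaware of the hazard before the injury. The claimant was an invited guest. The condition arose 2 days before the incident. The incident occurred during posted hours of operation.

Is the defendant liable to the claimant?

(A) no assumed risk — satisfied.
(B) not (during posted hours) — fails.
(i): T OR F → true.
(ii) public area — met.
(iii) not (proximate cause) — met.
(a): T AND T AND T → true.
(i) entrant a minor — fails.
(ii) no remedial action — not satisfied.
(b) = F AND F = false.
So (1) is satisfied (T OR F).
(a) not open/obvious — fails.
(b) condition ≥60 days old — not met.
(i) not (exclusive control) — holds.
(ii) no signage posted — satisfied.
(c) = T AND T = true.
(2) = F OR F OR T = true.
(3) consent to enter — met.
Overall = T AND T AND T = true.

Yes — liable.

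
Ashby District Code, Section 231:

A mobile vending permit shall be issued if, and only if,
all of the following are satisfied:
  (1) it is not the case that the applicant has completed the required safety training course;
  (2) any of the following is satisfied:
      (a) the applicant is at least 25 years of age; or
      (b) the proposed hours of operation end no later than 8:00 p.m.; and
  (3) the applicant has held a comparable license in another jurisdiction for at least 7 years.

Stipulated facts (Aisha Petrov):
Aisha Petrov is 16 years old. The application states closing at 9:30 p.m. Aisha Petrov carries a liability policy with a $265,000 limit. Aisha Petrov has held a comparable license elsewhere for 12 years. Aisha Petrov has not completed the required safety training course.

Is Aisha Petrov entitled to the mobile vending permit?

No — denied.

(1) not (safety training) — holds.
(a) age ≥ 25 — fails.
(b) closes by 8 p.m. — not satisfied.
So (2) is not satisfied (F OR F).
(3) prior license ≥ 7 yr — met.
Overall: T AND F AND T → false.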